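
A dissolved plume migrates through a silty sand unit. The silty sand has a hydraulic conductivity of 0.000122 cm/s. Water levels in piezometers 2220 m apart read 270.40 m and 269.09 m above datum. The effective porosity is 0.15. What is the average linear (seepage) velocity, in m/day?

Convert K: 0.000122 cm/s × 864 = 0.1054 m/day.
Hydraulic gradient i = (270.40 − 269.09) / 2220 = 1.31 / 2220 = 0.0005901.
Darcy flux q = K · i = 0.1054 × 0.0005901 = 6.220e-05 m/day.
Seepage velocity v = q / n_e = 6.220e-05 / 0.15 = 0.0004147 m/day.

0.000415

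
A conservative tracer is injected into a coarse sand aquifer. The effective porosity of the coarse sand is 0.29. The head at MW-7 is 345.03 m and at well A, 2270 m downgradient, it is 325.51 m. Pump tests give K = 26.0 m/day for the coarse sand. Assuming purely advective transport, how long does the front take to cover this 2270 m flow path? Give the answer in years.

Hydraulic gradient i = (345.03 − 325.51) / 2270 = 19.52 / 2270 = 0.008599.
Darcy flux q = K · i = 26.00 × 0.008599 = 0.2236 m/day.
Seepage velocity v = q / n_e = 0.2236 / 0.29 = 0.7710 m/day.
Travel time t = L / v = 2270 / 0.7710 = 2944 days = 8.061 years.

8.06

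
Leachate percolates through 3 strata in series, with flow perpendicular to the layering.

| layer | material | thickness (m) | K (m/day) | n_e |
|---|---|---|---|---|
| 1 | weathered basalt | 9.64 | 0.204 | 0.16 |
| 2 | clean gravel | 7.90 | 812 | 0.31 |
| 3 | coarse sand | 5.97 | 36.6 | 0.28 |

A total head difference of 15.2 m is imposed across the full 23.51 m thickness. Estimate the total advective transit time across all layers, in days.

17.7

With flow normal to the layers, continuity requires the same specific discharge q through every layer.
Σ(b_i/K_i) = 9.64/0.204 + 7.90/812 + 5.97/36.6 = 47.43 d.
q = Δh / Σ(b_i/K_i) = 15.2 / 47.43 = 0.3205 m/day.
In each layer the seepage velocity is v_i = q/n_i, so the layer transit time is t_i = b_i·n_i / q:
  layer 1 (weathered basalt): t_1 = 9.64 × 0.16 / 0.3205 = 4.813 d
  layer 2 (clean gravel): t_2 = 7.90 × 0.31 / 0.3205 = 7.641 d
  layer 3 (coarse sand): t_3 = 5.97 × 0.28 / 0.3205 = 5.216 d
Total t = Σ t_i = 17.67 days.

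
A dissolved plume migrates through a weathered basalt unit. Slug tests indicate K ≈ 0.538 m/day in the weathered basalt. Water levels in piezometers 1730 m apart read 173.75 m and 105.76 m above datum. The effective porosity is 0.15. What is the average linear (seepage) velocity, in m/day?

Hydraulic gradient i = (173.75 − 105.76) / 1730 = 67.99 / 1730 = 0.03930.
Darcy flux q = K · i = 0.5380 × 0.03930 = 0.02114 m/day.
Seepage velocity v = q / n_e = 0.02114 / 0.15 = 0.1410 m/day.

0.141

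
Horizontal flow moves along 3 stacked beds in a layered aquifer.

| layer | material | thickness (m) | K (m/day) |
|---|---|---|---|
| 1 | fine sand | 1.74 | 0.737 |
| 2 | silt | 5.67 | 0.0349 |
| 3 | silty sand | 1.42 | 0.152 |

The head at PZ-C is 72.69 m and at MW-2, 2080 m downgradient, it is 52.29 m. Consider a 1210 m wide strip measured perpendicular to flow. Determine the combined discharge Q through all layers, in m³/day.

20.1

Flow is parallel to layering, so each bed carries its own Darcy discharge and the transmissivities add.
Σ(K_i·b_i) = 0.737×1.74 + 0.0349×5.67 + 0.152×1.42 = 1.696 m²/day.
Hydraulic gradient i = (72.69 − 52.29) / 2080 = 20.4 / 2080 = 0.009808.
Q = Σ(K_i·b_i) · W · i = 1.696 × 1210 × 0.009808 = 20.13 m³/day.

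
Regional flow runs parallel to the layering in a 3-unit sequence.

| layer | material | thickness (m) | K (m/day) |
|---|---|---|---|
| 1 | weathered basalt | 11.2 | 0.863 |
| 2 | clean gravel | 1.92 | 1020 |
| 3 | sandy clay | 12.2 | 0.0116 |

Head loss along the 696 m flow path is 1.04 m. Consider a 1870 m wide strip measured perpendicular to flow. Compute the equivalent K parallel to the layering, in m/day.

77.7

Flow is parallel to layering, so each bed carries its own Darcy discharge and the transmissivities add.
Σ(K_i·b_i) = 0.863×11.2 + 1020×1.92 + 0.0116×12.2 = 1968 m²/day.
Total thickness b = 25.32 m, so K_eq = Σ(K_i·b_i)/b = 77.73 m/day.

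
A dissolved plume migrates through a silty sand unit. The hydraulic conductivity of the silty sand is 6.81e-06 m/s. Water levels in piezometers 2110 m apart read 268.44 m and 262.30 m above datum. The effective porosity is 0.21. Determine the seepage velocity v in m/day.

0.00815

Convert K: 6.81e-06 m/s × 86400 = 0.5884 m/day.
Hydraulic gradient i = (268.44 − 262.30) / 2110 = 6.14 / 2110 = 0.002910.
Darcy flux q = K · i = 0.5884 × 0.002910 = 0.001712 m/day.
Seepage velocity v = q / n_e = 0.001712 / 0.21 = 0.008153 m/day.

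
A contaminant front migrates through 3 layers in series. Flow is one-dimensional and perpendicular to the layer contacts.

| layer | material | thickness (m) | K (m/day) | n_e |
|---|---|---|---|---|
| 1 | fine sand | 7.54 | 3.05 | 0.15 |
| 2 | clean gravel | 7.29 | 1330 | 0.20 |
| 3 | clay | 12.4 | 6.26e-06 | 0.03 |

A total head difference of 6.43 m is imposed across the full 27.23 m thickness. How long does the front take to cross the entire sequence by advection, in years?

2500

With flow normal to the layers, continuity requires the same specific discharge q through every layer.
Σ(b_i/K_i) = 7.54/3.05 + 7.29/1330 + 12.4/6.26e-06 = 1.981e+06 d.
q = Δh / Σ(b_i/K_i) = 6.43 / 1.981e+06 = 3.246e-06 m/day.
In each layer the seepage velocity is v_i = q/n_i, so the layer transit time is t_i = b_i·n_i / q:
  layer 1 (fine sand): t_1 = 7.54 × 0.15 / 3.246e-06 = 3.484e+05 d
  layer 2 (clean gravel): t_2 = 7.29 × 0.20 / 3.246e-06 = 4.492e+05 d
  layer 3 (clay): t_3 = 12.4 × 0.03 / 3.246e-06 = 1.146e+05 d
Total t = Σ t_i = 9.122e+05 days = 2497 years.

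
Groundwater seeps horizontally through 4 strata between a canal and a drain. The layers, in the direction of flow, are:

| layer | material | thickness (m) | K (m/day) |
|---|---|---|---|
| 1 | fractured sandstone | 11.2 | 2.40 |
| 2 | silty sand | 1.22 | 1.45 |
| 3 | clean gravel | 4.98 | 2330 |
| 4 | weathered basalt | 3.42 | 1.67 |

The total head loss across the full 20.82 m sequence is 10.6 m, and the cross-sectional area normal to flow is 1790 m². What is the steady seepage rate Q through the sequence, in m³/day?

Flow is perpendicular to layering, so the layers act in series and the equivalent K is the thickness-weighted harmonic mean.
Total thickness L = 11.2 + 1.22 + 4.98 + 3.42 = 20.82 m.
Σ(b_i/K_i) = 11.2/2.40 + 1.22/1.45 + 4.98/2330 + 3.42/1.67 = 7.558 d.
K_eq = L / Σ(b_i/K_i) = 20.82 / 7.558 = 2.755 m/day.
Q = K_eq · A · (Δh/L) = 2.755 × 1790 × (10.6/20.82) = 2510 m³/day.

2510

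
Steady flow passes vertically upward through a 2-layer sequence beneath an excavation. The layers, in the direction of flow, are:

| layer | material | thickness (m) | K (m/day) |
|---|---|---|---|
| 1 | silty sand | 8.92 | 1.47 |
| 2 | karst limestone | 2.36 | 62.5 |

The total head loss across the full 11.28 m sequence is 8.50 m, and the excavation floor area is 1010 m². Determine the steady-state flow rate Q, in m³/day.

1410

Flow is perpendicular to layering, so the layers act in series and the equivalent K is the thickness-weighted harmonic mean.
Total thickness L = 8.92 + 2.36 = 11.28 m.
Σ(b_i/K_i) = 8.92/1.47 + 2.36/62.5 = 6.106 d.
K_eq = L / Σ(b_i/K_i) = 11.28 / 6.106 = 1.847 m/day.
Q = K_eq · A · (Δh/L) = 1.847 × 1010 × (8.50/11.28) = 1406 m³/day.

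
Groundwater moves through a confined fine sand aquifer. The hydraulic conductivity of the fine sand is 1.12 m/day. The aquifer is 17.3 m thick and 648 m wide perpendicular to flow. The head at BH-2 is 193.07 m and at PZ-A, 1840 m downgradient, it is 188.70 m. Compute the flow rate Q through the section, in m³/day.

29.8

Cross-sectional area A = 648 × 17.3 = 11210 m².
Hydraulic gradient i = (193.07 − 188.70) / 1840 = 4.37 / 1840 = 0.002375.
Darcy's law: Q = K · A · i = 1.120 × 11210 × 0.002375 = 29.82 m³/day.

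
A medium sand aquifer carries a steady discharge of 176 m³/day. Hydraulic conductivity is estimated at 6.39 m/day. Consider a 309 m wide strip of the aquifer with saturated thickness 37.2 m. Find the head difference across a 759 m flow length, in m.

Cross-sectional area A = 309 × 37.2 = 11495 m².
From Q = K·A·i, i = Q / (K·A) = 176 / (6.390 × 11495) = 0.002396.
Head loss Δh = i · L = 0.002396 × 759 = 1.819 m.

1.82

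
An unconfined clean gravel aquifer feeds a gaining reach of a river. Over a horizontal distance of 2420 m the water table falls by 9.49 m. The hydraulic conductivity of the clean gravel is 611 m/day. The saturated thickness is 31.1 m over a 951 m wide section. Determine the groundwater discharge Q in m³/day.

70900

Cross-sectional area A = 951 × 31.1 = 29576 m².
Hydraulic gradient i = Δh / L = 9.49 / 2420 = 0.003921.
Darcy's law: Q = K · A · i = 611.0 × 29576 × 0.003921 = 70865 m³/day.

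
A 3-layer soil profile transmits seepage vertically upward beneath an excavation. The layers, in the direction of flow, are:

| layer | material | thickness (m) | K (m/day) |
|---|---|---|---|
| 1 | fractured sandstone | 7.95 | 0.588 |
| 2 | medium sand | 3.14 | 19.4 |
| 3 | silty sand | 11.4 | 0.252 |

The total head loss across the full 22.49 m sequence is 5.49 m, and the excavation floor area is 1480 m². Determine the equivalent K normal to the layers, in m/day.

0.382

Flow is perpendicular to layering, so the layers act in series and the equivalent K is the thickness-weighted harmonic mean.
Total thickness L = 7.95 + 3.14 + 11.4 = 22.49 m.
Σ(b_i/K_i) = 7.95/0.588 + 3.14/19.4 + 11.4/0.252 = 58.92 d.
K_eq = L / Σ(b_i/K_i) = 22.49 / 58.92 = 0.3817 m/day.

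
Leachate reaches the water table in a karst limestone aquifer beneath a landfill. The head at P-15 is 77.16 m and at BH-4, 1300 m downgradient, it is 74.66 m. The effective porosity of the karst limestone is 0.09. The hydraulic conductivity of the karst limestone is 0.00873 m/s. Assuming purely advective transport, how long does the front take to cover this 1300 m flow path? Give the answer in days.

Convert K: 0.00873 m/s × 86400 = 754.3 m/day.
Hydraulic gradient i = (77.16 − 74.66) / 1300 = 2.5 / 1300 = 0.001923.
Darcy flux q = K · i = 754.3 × 0.001923 = 1.451 m/day.
Seepage velocity v = q / n_e = 1.451 / 0.09 = 16.12 m/day.
Travel time t = L / v = 1300 / 16.12 = 80.66 days.

80.7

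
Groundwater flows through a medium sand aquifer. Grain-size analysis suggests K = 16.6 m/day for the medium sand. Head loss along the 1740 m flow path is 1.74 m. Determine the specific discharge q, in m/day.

Hydraulic gradient i = Δh / L = 1.74 / 1740 = 0.001000.
Specific discharge q = K · i = 16.60 × 0.001000 = 0.01660 m/day.

0.0166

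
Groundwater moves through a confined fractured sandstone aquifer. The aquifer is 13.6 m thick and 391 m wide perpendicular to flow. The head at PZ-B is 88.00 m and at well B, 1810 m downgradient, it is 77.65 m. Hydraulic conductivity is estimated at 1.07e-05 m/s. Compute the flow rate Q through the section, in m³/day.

Convert K: 1.07e-05 m/s × 86400 = 0.9245 m/day.
Cross-sectional area A = 391 × 13.6 = 5318 m².
Hydraulic gradient i = (88.00 − 77.65) / 1810 = 10.35 / 1810 = 0.005718.
Darcy's law: Q = K · A · i = 0.9245 × 5318 × 0.005718 = 28.11 m³/day.

28.1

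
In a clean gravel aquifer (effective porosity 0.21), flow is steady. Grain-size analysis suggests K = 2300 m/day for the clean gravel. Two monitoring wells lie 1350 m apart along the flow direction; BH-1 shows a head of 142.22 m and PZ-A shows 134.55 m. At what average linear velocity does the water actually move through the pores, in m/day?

Hydraulic gradient i = (142.22 − 134.55) / 1350 = 7.67 / 1350 = 0.005681.
Darcy flux q = K · i = 2300 × 0.005681 = 13.07 m/day.
Seepage velocity v = q / n_e = 13.07 / 0.21 = 62.23 m/day.

62.2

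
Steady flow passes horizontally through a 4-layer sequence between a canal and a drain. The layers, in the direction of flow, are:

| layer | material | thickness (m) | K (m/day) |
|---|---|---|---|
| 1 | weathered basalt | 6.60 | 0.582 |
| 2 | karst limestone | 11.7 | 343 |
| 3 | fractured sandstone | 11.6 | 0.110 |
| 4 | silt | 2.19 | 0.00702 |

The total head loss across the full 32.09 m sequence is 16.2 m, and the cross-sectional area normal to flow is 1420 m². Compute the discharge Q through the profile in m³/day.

Flow is perpendicular to layering, so the layers act in series and the equivalent K is the thickness-weighted harmonic mean.
Total thickness L = 6.60 + 11.7 + 11.6 + 2.19 = 32.09 m.
Σ(b_i/K_i) = 6.60/0.582 + 11.7/343 + 11.6/0.110 + 2.19/0.00702 = 428.8 d.
K_eq = L / Σ(b_i/K_i) = 32.09 / 428.8 = 0.07484 m/day.
Q = K_eq · A · (Δh/L) = 0.07484 × 1420 × (16.2/32.09) = 53.65 m³/day.

53.6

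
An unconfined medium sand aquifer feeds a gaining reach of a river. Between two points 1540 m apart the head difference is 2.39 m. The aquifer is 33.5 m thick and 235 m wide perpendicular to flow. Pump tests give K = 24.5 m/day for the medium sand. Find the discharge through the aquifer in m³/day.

299

Cross-sectional area A = 235 × 33.5 = 7872 m².
Hydraulic gradient i = Δh / L = 2.39 / 1540 = 0.001552.
Darcy's law: Q = K · A · i = 24.50 × 7872 × 0.001552 = 299.3 m³/day.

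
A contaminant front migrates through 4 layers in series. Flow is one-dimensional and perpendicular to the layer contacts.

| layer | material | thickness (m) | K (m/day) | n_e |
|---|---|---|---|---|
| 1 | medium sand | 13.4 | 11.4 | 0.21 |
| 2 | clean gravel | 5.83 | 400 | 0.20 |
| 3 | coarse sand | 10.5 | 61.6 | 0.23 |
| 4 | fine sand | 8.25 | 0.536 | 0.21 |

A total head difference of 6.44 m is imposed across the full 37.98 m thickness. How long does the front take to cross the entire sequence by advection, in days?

21.1

With flow normal to the layers, continuity requires the same specific discharge q through every layer.
Σ(b_i/K_i) = 13.4/11.4 + 5.83/400 + 10.5/61.6 + 8.25/0.536 = 16.75 d.
q = Δh / Σ(b_i/K_i) = 6.44 / 16.75 = 0.3844 m/day.
In each layer the seepage velocity is v_i = q/n_i, so the layer transit time is t_i = b_i·n_i / q:
  layer 1 (medium sand): t_1 = 13.4 × 0.21 / 0.3844 = 7.320 d
  layer 2 (clean gravel): t_2 = 5.83 × 0.20 / 0.3844 = 3.033 d
  layer 3 (coarse sand): t_3 = 10.5 × 0.23 / 0.3844 = 6.282 d
  layer 4 (fine sand): t_4 = 8.25 × 0.21 / 0.3844 = 4.507 d
Total t = Σ t_i = 21.14 days.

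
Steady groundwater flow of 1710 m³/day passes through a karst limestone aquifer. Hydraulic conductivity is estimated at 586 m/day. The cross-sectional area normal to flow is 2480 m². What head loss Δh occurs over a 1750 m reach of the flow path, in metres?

From Q = K·A·i, i = Q / (K·A) = 1710 / (586.0 × 2480) = 0.001177.
Head loss Δh = i · L = 0.001177 × 1750 = 2.059 m.

2.06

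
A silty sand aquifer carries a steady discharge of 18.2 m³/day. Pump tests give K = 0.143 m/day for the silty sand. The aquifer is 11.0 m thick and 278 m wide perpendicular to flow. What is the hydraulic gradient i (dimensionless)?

Cross-sectional area A = 278 × 11.0 = 3058 m².
From Q = K·A·i, i = Q / (K·A) = 18.2 / (0.1430 × 3058) = 0.04162.

0.0416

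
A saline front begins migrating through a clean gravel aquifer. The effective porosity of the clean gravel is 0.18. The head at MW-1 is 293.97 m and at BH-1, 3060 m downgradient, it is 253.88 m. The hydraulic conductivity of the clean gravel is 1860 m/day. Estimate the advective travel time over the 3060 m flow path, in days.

Hydraulic gradient i = (293.97 − 253.88) / 3060 = 40.09 / 3060 = 0.01310.
Darcy flux q = K · i = 1860 × 0.01310 = 24.37 m/day.
Seepage velocity v = q / n_e = 24.37 / 0.18 = 135.4 m/day.
Travel time t = L / v = 3060 / 135.4 = 22.60 days.

22.6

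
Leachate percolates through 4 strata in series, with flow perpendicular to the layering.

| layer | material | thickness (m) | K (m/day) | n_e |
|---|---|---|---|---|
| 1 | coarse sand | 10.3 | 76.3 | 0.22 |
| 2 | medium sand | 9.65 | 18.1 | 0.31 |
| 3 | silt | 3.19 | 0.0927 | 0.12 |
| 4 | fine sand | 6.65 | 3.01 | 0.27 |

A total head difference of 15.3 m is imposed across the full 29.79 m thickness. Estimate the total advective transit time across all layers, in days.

18.1

With flow normal to the layers, continuity requires the same specific discharge q through every layer.
Σ(b_i/K_i) = 10.3/76.3 + 9.65/18.1 + 3.19/0.0927 + 6.65/3.01 = 37.29 d.
q = Δh / Σ(b_i/K_i) = 15.3 / 37.29 = 0.4103 m/day.
In each layer the seepage velocity is v_i = q/n_i, so the layer transit time is t_i = b_i·n_i / q:
  layer 1 (coarse sand): t_1 = 10.3 × 0.22 / 0.4103 = 5.523 d
  layer 2 (medium sand): t_2 = 9.65 × 0.31 / 0.4103 = 7.291 d
  layer 3 (silt): t_3 = 3.19 × 0.12 / 0.4103 = 0.9330 d
  layer 4 (fine sand): t_4 = 6.65 × 0.27 / 0.4103 = 4.376 d
Total t = Σ t_i = 18.12 days.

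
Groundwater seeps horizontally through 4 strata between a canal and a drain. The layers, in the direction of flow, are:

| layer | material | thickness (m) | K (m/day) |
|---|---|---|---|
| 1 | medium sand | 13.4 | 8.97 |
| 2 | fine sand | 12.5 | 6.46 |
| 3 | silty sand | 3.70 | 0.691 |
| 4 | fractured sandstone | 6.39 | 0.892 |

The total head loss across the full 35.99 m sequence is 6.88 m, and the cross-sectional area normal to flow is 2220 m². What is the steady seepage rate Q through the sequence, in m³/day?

958

Flow is perpendicular to layering, so the layers act in series and the equivalent K is the thickness-weighted harmonic mean.
Total thickness L = 13.4 + 12.5 + 3.70 + 6.39 = 35.99 m.
Σ(b_i/K_i) = 13.4/8.97 + 12.5/6.46 + 3.70/0.691 + 6.39/0.892 = 15.95 d.
K_eq = L / Σ(b_i/K_i) = 35.99 / 15.95 = 2.257 m/day.
Q = K_eq · A · (Δh/L) = 2.257 × 2220 × (6.88/35.99) = 957.8 m³/day.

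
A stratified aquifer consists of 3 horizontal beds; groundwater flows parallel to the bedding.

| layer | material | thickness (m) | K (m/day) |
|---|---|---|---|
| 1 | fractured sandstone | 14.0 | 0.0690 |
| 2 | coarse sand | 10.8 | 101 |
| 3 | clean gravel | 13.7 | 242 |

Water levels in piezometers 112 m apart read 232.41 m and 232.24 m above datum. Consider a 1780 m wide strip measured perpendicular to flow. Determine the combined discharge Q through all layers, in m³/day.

Flow is parallel to layering, so each bed carries its own Darcy discharge and the transmissivities add.
Σ(K_i·b_i) = 0.0690×14.0 + 101×10.8 + 242×13.7 = 4407 m²/day.
Hydraulic gradient i = (232.41 − 232.24) / 112 = 0.17 / 112 = 0.001518.
Q = Σ(K_i·b_i) · W · i = 4407 × 1780 × 0.001518 = 11907 m³/day.

11900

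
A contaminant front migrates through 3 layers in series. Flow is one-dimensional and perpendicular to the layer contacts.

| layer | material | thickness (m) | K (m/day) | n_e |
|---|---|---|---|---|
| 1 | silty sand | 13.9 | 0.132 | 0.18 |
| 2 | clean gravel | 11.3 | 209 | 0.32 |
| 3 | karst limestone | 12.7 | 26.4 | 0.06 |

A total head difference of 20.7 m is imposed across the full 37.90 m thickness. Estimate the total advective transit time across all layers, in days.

35.2

With flow normal to the layers, continuity requires the same specific discharge q through every layer.
Σ(b_i/K_i) = 13.9/0.132 + 11.3/209 + 12.7/26.4 = 105.8 d.
q = Δh / Σ(b_i/K_i) = 20.7 / 105.8 = 0.1956 m/day.
In each layer the seepage velocity is v_i = q/n_i, so the layer transit time is t_i = b_i·n_i / q:
  layer 1 (silty sand): t_1 = 13.9 × 0.18 / 0.1956 = 12.79 d
  layer 2 (clean gravel): t_2 = 11.3 × 0.32 / 0.1956 = 18.49 d
  layer 3 (karst limestone): t_3 = 12.7 × 0.06 / 0.1956 = 3.896 d
Total t = Σ t_i = 35.18 days.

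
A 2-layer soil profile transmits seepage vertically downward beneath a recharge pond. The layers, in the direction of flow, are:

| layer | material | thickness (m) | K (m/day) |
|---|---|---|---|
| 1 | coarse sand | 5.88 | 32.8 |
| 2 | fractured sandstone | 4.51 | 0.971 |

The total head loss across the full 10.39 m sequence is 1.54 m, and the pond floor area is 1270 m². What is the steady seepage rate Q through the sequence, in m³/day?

405

Flow is perpendicular to layering, so the layers act in series and the equivalent K is the thickness-weighted harmonic mean.
Total thickness L = 5.88 + 4.51 = 10.39 m.
Σ(b_i/K_i) = 5.88/32.8 + 4.51/0.971 = 4.824 d.
K_eq = L / Σ(b_i/K_i) = 10.39 / 4.824 = 2.154 m/day.
Q = K_eq · A · (Δh/L) = 2.154 × 1270 × (1.54/10.39) = 405.4 m³/day.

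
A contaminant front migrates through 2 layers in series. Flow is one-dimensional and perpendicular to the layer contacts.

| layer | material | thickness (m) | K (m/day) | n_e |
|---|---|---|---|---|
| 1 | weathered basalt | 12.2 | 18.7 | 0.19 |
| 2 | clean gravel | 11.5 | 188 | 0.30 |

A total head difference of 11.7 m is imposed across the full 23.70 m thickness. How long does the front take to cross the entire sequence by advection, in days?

With flow normal to the layers, continuity requires the same specific discharge q through every layer.
Σ(b_i/K_i) = 12.2/18.7 + 11.5/188 = 0.7136 d.
q = Δh / Σ(b_i/K_i) = 11.7 / 0.7136 = 16.40 m/day.
In each layer the seepage velocity is v_i = q/n_i, so the layer transit time is t_i = b_i·n_i / q:
  layer 1 (weathered basalt): t_1 = 12.2 × 0.19 / 16.40 = 0.1414 d
  layer 2 (clean gravel): t_2 = 11.5 × 0.30 / 16.40 = 0.2104 d
Total t = Σ t_i = 0.3518 days.

0.352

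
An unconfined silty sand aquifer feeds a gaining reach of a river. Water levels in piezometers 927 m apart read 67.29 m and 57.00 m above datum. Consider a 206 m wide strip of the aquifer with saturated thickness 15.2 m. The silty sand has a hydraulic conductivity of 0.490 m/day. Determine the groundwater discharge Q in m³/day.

Cross-sectional area A = 206 × 15.2 = 3131 m².
Hydraulic gradient i = (67.29 − 57.00) / 927 = 10.29 / 927 = 0.01110.
Darcy's law: Q = K · A · i = 0.4900 × 3131 × 0.01110 = 17.03 m³/day.

17.0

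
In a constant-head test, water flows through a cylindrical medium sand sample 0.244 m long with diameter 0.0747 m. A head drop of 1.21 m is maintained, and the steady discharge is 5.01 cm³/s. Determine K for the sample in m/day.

Cross-sectional area A = π·(d/2)² = π × (0.0747/2)² = 0.004383 m².
Convert discharge: 5.01 cm³/s = 5.010e-06 m³/s.
Darcy's law rearranged: K = Q·L / (A·Δh) = 5.010e-06 × 0.244 / (0.004383 × 1.21) = 0.0002305 m/s = 19.92 m/day.

19.9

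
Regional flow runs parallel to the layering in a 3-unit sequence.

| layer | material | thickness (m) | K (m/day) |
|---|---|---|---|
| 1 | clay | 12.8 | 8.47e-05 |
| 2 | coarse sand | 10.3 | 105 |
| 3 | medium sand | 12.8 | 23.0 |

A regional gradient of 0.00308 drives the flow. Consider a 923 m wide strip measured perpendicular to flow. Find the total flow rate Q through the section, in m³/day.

Flow is parallel to layering, so each bed carries its own Darcy discharge and the transmissivities add.
Σ(K_i·b_i) = 8.47e-05×12.8 + 105×10.3 + 23.0×12.8 = 1376 m²/day.
Hydraulic gradient i = 0.00308.
Q = Σ(K_i·b_i) · W · i = 1376 × 923 × 0.003080 = 3911 m³/day.

3910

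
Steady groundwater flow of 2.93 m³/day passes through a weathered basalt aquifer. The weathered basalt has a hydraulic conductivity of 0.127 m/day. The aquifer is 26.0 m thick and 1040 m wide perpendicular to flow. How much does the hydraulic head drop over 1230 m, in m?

Cross-sectional area A = 1040 × 26.0 = 27040 m².
From Q = K·A·i, i = Q / (K·A) = 2.93 / (0.1270 × 27040) = 0.0008532.
Head loss Δh = i · L = 0.0008532 × 1230 = 1.049 m.

1.05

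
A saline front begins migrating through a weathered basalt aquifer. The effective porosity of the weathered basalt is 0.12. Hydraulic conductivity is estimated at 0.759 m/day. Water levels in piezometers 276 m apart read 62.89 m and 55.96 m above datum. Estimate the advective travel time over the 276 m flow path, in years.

Hydraulic gradient i = (62.89 − 55.96) / 276 = 6.93 / 276 = 0.02511.
Darcy flux q = K · i = 0.7590 × 0.02511 = 0.01906 m/day.
Seepage velocity v = q / n_e = 0.01906 / 0.12 = 0.1588 m/day.
Travel time t = L / v = 276 / 0.1588 = 1738 days = 4.758 years.

4.76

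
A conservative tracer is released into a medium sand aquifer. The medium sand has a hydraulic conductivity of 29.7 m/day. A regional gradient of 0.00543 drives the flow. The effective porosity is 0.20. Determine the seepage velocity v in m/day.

Hydraulic gradient i = 0.00543.
Darcy flux q = K · i = 29.70 × 0.005430 = 0.1613 m/day.
Seepage velocity v = q / n_e = 0.1613 / 0.20 = 0.8064 m/day.

0.806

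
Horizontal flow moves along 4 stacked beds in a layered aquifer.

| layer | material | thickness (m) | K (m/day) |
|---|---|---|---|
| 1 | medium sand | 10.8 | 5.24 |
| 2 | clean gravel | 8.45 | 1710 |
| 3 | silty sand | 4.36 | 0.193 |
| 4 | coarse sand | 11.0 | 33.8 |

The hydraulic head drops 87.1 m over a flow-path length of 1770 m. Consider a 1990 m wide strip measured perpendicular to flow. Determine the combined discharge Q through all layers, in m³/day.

Flow is parallel to layering, so each bed carries its own Darcy discharge and the transmissivities add.
Σ(K_i·b_i) = 5.24×10.8 + 1710×8.45 + 0.193×4.36 + 33.8×11.0 = 14879 m²/day.
Hydraulic gradient i = Δh / L = 87.1 / 1770 = 0.04921.
Q = Σ(K_i·b_i) · W · i = 14879 × 1990 × 0.04921 = 1.457e+06 m³/day.

1.46e+06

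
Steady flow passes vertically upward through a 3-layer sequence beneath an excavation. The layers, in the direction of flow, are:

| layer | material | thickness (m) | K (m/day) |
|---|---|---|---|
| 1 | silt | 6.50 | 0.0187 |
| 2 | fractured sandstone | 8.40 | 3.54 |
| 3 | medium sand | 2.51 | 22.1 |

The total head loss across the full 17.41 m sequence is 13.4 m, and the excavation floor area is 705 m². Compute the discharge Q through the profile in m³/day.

Flow is perpendicular to layering, so the layers act in series and the equivalent K is the thickness-weighted harmonic mean.
Total thickness L = 6.50 + 8.40 + 2.51 = 17.41 m.
Σ(b_i/K_i) = 6.50/0.0187 + 8.40/3.54 + 2.51/22.1 = 350.1 d.
K_eq = L / Σ(b_i/K_i) = 17.41 / 350.1 = 0.04973 m/day.
Q = K_eq · A · (Δh/L) = 0.04973 × 705 × (13.4/17.41) = 26.99 m³/day.

27.0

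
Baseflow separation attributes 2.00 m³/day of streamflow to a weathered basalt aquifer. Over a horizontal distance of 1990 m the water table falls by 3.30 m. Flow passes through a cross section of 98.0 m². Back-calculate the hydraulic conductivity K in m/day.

Hydraulic gradient i = Δh / L = 3.30 / 1990 = 0.001658.
From Q = K·A·i, K = Q / (A·i) = 2.00 / (98.00 × 0.001658) = 12.31 m/day.

12.3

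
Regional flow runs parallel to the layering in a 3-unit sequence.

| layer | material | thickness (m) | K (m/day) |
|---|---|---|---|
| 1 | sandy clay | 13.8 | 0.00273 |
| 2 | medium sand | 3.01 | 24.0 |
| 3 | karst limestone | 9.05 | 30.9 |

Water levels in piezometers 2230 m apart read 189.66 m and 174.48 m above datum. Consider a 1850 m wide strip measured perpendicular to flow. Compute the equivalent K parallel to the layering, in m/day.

Flow is parallel to layering, so each bed carries its own Darcy discharge and the transmissivities add.
Σ(K_i·b_i) = 0.00273×13.8 + 24.0×3.01 + 30.9×9.05 = 351.9 m²/day.
Total thickness b = 25.86 m, so K_eq = Σ(K_i·b_i)/b = 13.61 m/day.

13.6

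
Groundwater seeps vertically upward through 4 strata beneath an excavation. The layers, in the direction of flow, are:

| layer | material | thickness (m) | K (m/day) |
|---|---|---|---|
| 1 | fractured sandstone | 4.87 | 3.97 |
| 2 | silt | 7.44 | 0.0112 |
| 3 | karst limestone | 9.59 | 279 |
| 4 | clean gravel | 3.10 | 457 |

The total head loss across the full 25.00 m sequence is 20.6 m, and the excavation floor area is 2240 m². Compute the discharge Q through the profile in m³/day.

69.3

Flow is perpendicular to layering, so the layers act in series and the equivalent K is the thickness-weighted harmonic mean.
Total thickness L = 4.87 + 7.44 + 9.59 + 3.10 = 25.00 m.
Σ(b_i/K_i) = 4.87/3.97 + 7.44/0.0112 + 9.59/279 + 3.10/457 = 665.6 d.
K_eq = L / Σ(b_i/K_i) = 25.00 / 665.6 = 0.03756 m/day.
Q = K_eq · A · (Δh/L) = 0.03756 × 2240 × (20.6/25.00) = 69.33 m³/day.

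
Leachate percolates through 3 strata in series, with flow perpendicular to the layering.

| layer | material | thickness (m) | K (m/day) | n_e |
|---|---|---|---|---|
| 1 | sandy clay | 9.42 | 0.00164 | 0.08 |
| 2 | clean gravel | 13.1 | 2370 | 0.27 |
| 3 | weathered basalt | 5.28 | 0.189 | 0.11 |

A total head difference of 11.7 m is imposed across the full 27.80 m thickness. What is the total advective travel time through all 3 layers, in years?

With flow normal to the layers, continuity requires the same specific discharge q through every layer.
Σ(b_i/K_i) = 9.42/0.00164 + 13.1/2370 + 5.28/0.189 = 5772 d.
q = Δh / Σ(b_i/K_i) = 11.7 / 5772 = 0.002027 m/day.
In each layer the seepage velocity is v_i = q/n_i, so the layer transit time is t_i = b_i·n_i / q:
  layer 1 (sandy clay): t_1 = 9.42 × 0.08 / 0.002027 = 371.8 d
  layer 2 (clean gravel): t_2 = 13.1 × 0.27 / 0.002027 = 1745 d
  layer 3 (weathered basalt): t_3 = 5.28 × 0.11 / 0.002027 = 286.5 d
Total t = Σ t_i = 2403 days = 6.579 years.

6.58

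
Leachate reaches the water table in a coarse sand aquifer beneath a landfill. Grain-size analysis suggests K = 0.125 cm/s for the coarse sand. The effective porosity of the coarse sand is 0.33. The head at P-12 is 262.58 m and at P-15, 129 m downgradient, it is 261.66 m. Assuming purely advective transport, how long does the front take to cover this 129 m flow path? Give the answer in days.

55.3

Convert K: 0.125 cm/s × 864 = 108.0 m/day.
Hydraulic gradient i = (262.58 − 261.66) / 129 = 0.92 / 129 = 0.007132.
Darcy flux q = K · i = 108.0 × 0.007132 = 0.7702 m/day.
Seepage velocity v = q / n_e = 0.7702 / 0.33 = 2.334 m/day.
Travel time t = L / v = 129 / 2.334 = 55.27 days.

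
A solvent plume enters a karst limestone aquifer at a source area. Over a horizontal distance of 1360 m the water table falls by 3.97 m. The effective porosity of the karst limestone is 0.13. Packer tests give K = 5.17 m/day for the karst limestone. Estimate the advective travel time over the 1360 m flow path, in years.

Hydraulic gradient i = Δh / L = 3.97 / 1360 = 0.002919.
Darcy flux q = K · i = 5.170 × 0.002919 = 0.01509 m/day.
Seepage velocity v = q / n_e = 0.01509 / 0.13 = 0.1161 m/day.
Travel time t = L / v = 1360 / 0.1161 = 11715 days = 32.07 years.

32.1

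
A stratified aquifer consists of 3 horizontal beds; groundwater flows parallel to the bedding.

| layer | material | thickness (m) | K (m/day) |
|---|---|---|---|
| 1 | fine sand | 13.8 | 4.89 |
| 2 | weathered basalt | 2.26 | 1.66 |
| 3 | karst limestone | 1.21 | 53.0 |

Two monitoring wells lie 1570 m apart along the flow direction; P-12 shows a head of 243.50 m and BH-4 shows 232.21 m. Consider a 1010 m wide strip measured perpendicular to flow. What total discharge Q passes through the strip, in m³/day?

Flow is parallel to layering, so each bed carries its own Darcy discharge and the transmissivities add.
Σ(K_i·b_i) = 4.89×13.8 + 1.66×2.26 + 53.0×1.21 = 135.4 m²/day.
Hydraulic gradient i = (243.50 − 232.21) / 1570 = 11.29 / 1570 = 0.007191.
Q = Σ(K_i·b_i) · W · i = 135.4 × 1010 × 0.007191 = 983.1 m³/day.

983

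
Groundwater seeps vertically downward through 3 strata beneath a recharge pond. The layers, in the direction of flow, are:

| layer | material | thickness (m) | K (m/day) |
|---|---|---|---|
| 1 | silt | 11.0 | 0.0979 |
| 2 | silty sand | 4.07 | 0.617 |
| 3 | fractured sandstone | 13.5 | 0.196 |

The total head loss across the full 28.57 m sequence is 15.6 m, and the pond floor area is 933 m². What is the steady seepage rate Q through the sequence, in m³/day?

Flow is perpendicular to layering, so the layers act in series and the equivalent K is the thickness-weighted harmonic mean.
Total thickness L = 11.0 + 4.07 + 13.5 = 28.57 m.
Σ(b_i/K_i) = 11.0/0.0979 + 4.07/0.617 + 13.5/0.196 = 187.8 d.
K_eq = L / Σ(b_i/K_i) = 28.57 / 187.8 = 0.1521 m/day.
Q = K_eq · A · (Δh/L) = 0.1521 × 933 × (15.6/28.57) = 77.49 m³/day.

77.5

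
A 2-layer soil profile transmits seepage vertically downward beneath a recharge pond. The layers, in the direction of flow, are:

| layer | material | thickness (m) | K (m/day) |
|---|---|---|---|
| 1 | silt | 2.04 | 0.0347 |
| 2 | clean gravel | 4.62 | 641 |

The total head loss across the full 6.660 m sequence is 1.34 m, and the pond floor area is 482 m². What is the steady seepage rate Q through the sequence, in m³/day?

11.0

Flow is perpendicular to layering, so the layers act in series and the equivalent K is the thickness-weighted harmonic mean.
Total thickness L = 2.04 + 4.62 = 6.660 m.
Σ(b_i/K_i) = 2.04/0.0347 + 4.62/641 = 58.80 d.
K_eq = L / Σ(b_i/K_i) = 6.660 / 58.80 = 0.1133 m/day.
Q = K_eq · A · (Δh/L) = 0.1133 × 482 × (1.34/6.660) = 10.98 m³/day.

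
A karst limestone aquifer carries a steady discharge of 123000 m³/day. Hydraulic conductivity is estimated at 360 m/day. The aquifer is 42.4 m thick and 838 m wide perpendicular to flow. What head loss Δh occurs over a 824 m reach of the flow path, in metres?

Cross-sectional area A = 838 × 42.4 = 35531 m².
From Q = K·A·i, i = Q / (K·A) = 123000 / (360.0 × 35531) = 0.009616.
Head loss Δh = i · L = 0.009616 × 824 = 7.924 m.

7.92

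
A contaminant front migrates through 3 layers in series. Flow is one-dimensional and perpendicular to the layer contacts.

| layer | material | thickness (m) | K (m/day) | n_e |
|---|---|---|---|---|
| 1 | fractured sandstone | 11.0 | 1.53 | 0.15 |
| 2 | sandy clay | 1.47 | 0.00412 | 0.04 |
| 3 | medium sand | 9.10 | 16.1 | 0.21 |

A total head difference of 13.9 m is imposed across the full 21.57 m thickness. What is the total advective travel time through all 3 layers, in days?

With flow normal to the layers, continuity requires the same specific discharge q through every layer.
Σ(b_i/K_i) = 11.0/1.53 + 1.47/0.00412 + 9.10/16.1 = 364.6 d.
q = Δh / Σ(b_i/K_i) = 13.9 / 364.6 = 0.03813 m/day.
In each layer the seepage velocity is v_i = q/n_i, so the layer transit time is t_i = b_i·n_i / q:
  layer 1 (fractured sandstone): t_1 = 11.0 × 0.15 / 0.03813 = 43.27 d
  layer 2 (sandy clay): t_2 = 1.47 × 0.04 / 0.03813 = 1.542 d
  layer 3 (medium sand): t_3 = 9.10 × 0.21 / 0.03813 = 50.12 d
Total t = Σ t_i = 94.94 days.

94.9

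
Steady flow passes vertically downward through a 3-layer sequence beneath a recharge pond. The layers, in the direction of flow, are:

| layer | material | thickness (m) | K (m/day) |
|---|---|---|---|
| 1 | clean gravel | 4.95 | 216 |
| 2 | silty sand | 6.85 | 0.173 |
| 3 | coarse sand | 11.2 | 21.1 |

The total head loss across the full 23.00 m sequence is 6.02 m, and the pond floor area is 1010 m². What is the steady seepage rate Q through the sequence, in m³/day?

Flow is perpendicular to layering, so the layers act in series and the equivalent K is the thickness-weighted harmonic mean.
Total thickness L = 4.95 + 6.85 + 11.2 = 23.00 m.
Σ(b_i/K_i) = 4.95/216 + 6.85/0.173 + 11.2/21.1 = 40.15 d.
K_eq = L / Σ(b_i/K_i) = 23.00 / 40.15 = 0.5729 m/day.
Q = K_eq · A · (Δh/L) = 0.5729 × 1010 × (6.02/23.00) = 151.4 m³/day.

151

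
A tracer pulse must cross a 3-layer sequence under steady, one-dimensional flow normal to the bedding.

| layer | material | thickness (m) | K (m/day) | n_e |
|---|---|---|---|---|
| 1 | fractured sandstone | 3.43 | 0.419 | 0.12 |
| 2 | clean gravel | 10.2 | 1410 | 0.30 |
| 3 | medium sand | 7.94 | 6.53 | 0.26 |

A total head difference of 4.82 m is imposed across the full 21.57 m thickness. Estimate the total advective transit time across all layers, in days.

With flow normal to the layers, continuity requires the same specific discharge q through every layer.
Σ(b_i/K_i) = 3.43/0.419 + 10.2/1410 + 7.94/6.53 = 9.409 d.
q = Δh / Σ(b_i/K_i) = 4.82 / 9.409 = 0.5123 m/day.
In each layer the seepage velocity is v_i = q/n_i, so the layer transit time is t_i = b_i·n_i / q:
  layer 1 (fractured sandstone): t_1 = 3.43 × 0.12 / 0.5123 = 0.8035 d
  layer 2 (clean gravel): t_2 = 10.2 × 0.30 / 0.5123 = 5.974 d
  layer 3 (medium sand): t_3 = 7.94 × 0.26 / 0.5123 = 4.030 d
Total t = Σ t_i = 10.81 days.

10.8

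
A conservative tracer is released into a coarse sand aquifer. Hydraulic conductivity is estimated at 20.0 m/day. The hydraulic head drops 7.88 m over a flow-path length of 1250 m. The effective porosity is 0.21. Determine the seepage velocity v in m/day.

0.600

Hydraulic gradient i = Δh / L = 7.88 / 1250 = 0.006304.
Darcy flux q = K · i = 20.00 × 0.006304 = 0.1261 m/day.
Seepage velocity v = q / n_e = 0.1261 / 0.21 = 0.6004 m/day.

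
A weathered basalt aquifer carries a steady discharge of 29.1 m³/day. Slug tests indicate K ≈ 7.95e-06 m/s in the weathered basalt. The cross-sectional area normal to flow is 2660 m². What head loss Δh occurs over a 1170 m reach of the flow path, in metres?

18.6

Convert K: 7.95e-06 m/s × 86400 = 0.6869 m/day.
From Q = K·A·i, i = Q / (K·A) = 29.1 / (0.6869 × 2660) = 0.01593.
Head loss Δh = i · L = 0.01593 × 1170 = 18.63 m.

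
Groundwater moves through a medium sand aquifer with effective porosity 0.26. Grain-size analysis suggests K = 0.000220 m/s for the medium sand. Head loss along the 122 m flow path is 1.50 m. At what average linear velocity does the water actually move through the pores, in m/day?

Convert K: 0.000220 m/s × 86400 = 19.01 m/day.
Hydraulic gradient i = Δh / L = 1.50 / 122 = 0.01230.
Darcy flux q = K · i = 19.01 × 0.01230 = 0.2337 m/day.
Seepage velocity v = q / n_e = 0.2337 / 0.26 = 0.8989 m/day.

0.899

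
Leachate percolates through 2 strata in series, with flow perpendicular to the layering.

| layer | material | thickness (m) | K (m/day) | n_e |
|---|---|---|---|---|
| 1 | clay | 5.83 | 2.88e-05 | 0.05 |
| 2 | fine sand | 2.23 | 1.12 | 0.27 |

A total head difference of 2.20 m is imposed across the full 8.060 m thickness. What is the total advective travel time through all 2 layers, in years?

With flow normal to the layers, continuity requires the same specific discharge q through every layer.
Σ(b_i/K_i) = 5.83/2.88e-05 + 2.23/1.12 = 2.024e+05 d.
q = Δh / Σ(b_i/K_i) = 2.20 / 2.024e+05 = 1.087e-05 m/day.
In each layer the seepage velocity is v_i = q/n_i, so the layer transit time is t_i = b_i·n_i / q:
  layer 1 (clay): t_1 = 5.83 × 0.05 / 1.087e-05 = 26822 d
  layer 2 (fine sand): t_2 = 2.23 × 0.27 / 1.087e-05 = 55402 d
Total t = Σ t_i = 82224 days = 225.1 years.

225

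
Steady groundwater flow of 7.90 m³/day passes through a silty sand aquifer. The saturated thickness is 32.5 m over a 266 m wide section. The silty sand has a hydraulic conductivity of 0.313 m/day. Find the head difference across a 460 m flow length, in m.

Cross-sectional area A = 266 × 32.5 = 8645 m².
From Q = K·A·i, i = Q / (K·A) = 7.90 / (0.3130 × 8645) = 0.002920.
Head loss Δh = i · L = 0.002920 × 460 = 1.343 m.

1.34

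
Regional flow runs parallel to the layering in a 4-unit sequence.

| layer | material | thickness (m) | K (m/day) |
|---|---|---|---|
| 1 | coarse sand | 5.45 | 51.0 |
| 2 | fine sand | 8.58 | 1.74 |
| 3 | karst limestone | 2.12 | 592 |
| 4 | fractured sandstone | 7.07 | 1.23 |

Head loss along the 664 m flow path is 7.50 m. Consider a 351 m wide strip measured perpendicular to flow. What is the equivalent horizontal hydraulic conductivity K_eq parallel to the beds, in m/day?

67.0

Flow is parallel to layering, so each bed carries its own Darcy discharge and the transmissivities add.
Σ(K_i·b_i) = 51.0×5.45 + 1.74×8.58 + 592×2.12 + 1.23×7.07 = 1557 m²/day.
Total thickness b = 23.22 m, so K_eq = Σ(K_i·b_i)/b = 67.04 m/day.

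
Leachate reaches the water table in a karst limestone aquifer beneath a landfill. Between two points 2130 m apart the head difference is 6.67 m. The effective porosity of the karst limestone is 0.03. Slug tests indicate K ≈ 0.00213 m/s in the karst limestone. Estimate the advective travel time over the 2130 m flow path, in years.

Convert K: 0.00213 m/s × 86400 = 184.0 m/day.
Hydraulic gradient i = Δh / L = 6.67 / 2130 = 0.003131.
Darcy flux q = K · i = 184.0 × 0.003131 = 0.5763 m/day.
Seepage velocity v = q / n_e = 0.5763 / 0.03 = 19.21 m/day.
Travel time t = L / v = 2130 / 19.21 = 110.9 days = 0.3036 years.

0.304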